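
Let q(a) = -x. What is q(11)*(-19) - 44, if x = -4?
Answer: -120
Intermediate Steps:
q(a) = 4 (q(a) = -1*(-4) = 4)
q(11)*(-19) - 44 = 4*(-19) - 44 = -76 - 44 = -120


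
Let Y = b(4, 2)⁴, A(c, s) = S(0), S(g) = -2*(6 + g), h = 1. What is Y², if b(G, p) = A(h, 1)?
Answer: 429981696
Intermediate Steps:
S(g) = -12 - 2*g
A(c, s) = -12 (A(c, s) = -12 - 2*0 = -12 + 0 = -12)
b(G, p) = -12
Y = 20736 (Y = (-12)⁴ = 20736)
Y² = 20736² = 429981696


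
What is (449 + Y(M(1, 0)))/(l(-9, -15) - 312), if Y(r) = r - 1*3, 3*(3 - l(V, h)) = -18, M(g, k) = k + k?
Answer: -446/303 ≈ -1.4719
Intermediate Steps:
M(g, k) = 2*k
l(V, h) = 9 (l(V, h) = 3 - ⅓*(-18) = 3 + 6 = 9)
Y(r) = -3 + r (Y(r) = r - 3 = -3 + r)
(449 + Y(M(1, 0)))/(l(-9, -15) - 312) = (449 + (-3 + 2*0))/(9 - 312) = (449 + (-3 + 0))/(-303) = (449 - 3)*(-1/303) = 446*(-1/303) = -446/303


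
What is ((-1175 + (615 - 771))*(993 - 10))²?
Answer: 1711839907129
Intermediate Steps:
((-1175 + (615 - 771))*(993 - 10))² = ((-1175 - 156)*983)² = (-1331*983)² = (-1308373)² = 1711839907129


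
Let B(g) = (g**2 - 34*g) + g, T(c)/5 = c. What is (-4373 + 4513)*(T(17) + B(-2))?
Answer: 21700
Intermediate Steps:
T(c) = 5*c
B(g) = g**2 - 33*g
(-4373 + 4513)*(T(17) + B(-2)) = (-4373 + 4513)*(5*17 - 2*(-33 - 2)) = 140*(85 - 2*(-35)) = 140*(85 + 70) = 140*155 = 21700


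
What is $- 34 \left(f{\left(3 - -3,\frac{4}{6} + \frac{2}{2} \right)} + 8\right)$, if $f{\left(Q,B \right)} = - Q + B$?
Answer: $- \frac{374}{3} \approx -124.67$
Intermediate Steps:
$f{\left(Q,B \right)} = B - Q$
$- 34 \left(f{\left(3 - -3,\frac{4}{6} + \frac{2}{2} \right)} + 8\right) = - 34 \left(\left(\left(\frac{4}{6} + \frac{2}{2}\right) - \left(3 - -3\right)\right) + 8\right) = - 34 \left(\left(\left(4 \cdot \frac{1}{6} + 2 \cdot \frac{1}{2}\right) - \left(3 + 3\right)\right) + 8\right) = - 34 \left(\left(\left(\frac{2}{3} + 1\right) - 6\right) + 8\right) = - 34 \left(\left(\frac{5}{3} - 6\right) + 8\right) = - 34 \left(- \frac{13}{3} + 8\right) = \left(-34\right) \frac{11}{3} = - \frac{374}{3}$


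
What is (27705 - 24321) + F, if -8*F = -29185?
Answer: 56257/8 ≈ 7032.1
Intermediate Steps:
F = 29185/8 (F = -1/8*(-29185) = 29185/8 ≈ 3648.1)
(27705 - 24321) + F = (27705 - 24321) + 29185/8 = 3384 + 29185/8 = 56257/8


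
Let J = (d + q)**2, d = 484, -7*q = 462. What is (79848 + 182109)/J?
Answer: 261957/174724 ≈ 1.4993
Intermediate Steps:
q = -66 (q = -1/7*462 = -66)
J = 174724 (J = (484 - 66)**2 = 418**2 = 174724)
(79848 + 182109)/J = (79848 + 182109)/174724 = 261957*(1/174724) = 261957/174724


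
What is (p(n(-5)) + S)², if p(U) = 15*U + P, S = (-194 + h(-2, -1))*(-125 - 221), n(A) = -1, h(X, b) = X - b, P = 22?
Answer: 4553145529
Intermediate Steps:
S = 67470 (S = (-194 + (-2 - 1*(-1)))*(-125 - 221) = (-194 + (-2 + 1))*(-346) = (-194 - 1)*(-346) = -195*(-346) = 67470)
p(U) = 22 + 15*U (p(U) = 15*U + 22 = 22 + 15*U)
(p(n(-5)) + S)² = ((22 + 15*(-1)) + 67470)² = ((22 - 15) + 67470)² = (7 + 67470)² = 67477² = 4553145529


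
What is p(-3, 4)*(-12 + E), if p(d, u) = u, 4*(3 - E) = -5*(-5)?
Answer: -61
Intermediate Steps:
E = -13/4 (E = 3 - (-5)*(-5)/4 = 3 - ¼*25 = 3 - 25/4 = -13/4 ≈ -3.2500)
p(-3, 4)*(-12 + E) = 4*(-12 - 13/4) = 4*(-61/4) = -61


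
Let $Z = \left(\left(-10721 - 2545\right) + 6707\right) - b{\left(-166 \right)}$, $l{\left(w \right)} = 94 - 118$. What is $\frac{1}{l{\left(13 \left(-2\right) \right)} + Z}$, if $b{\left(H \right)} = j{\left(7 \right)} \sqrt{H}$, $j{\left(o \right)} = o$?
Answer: $\frac{i}{- 6583 i + 7 \sqrt{166}} \approx -0.00015188 + 2.0808 \cdot 10^{-6} i$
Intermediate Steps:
$b{\left(H \right)} = 7 \sqrt{H}$
$l{\left(w \right)} = -24$ ($l{\left(w \right)} = 94 - 118 = -24$)
$Z = -6559 - 7 i \sqrt{166}$ ($Z = \left(\left(-10721 - 2545\right) + 6707\right) - 7 \sqrt{-166} = \left(-13266 + 6707\right) - 7 i \sqrt{166} = -6559 - 7 i \sqrt{166} \approx -6559.0 - 90.189 i$)
$\frac{1}{l{\left(13 \left(-2\right) \right)} + Z} = \frac{1}{-24 - \left(6559 + 7 i \sqrt{166}\right)} = \frac{1}{-6583 - 7 i \sqrt{166}}$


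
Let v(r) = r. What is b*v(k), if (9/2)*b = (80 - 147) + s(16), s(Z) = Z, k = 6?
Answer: -68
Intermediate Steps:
b = -34/3 (b = 2*((80 - 147) + 16)/9 = 2*(-67 + 16)/9 = (2/9)*(-51) = -34/3 ≈ -11.333)
b*v(k) = -34/3*6 = -68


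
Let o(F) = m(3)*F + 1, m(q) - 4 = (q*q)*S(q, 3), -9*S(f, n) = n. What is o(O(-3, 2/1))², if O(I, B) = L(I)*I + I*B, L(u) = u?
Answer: 16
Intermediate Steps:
S(f, n) = -n/9
m(q) = 4 - q²/3 (m(q) = 4 + (q*q)*(-⅑*3) = 4 + q²*(-⅓) = 4 - q²/3)
O(I, B) = I² + B*I (O(I, B) = I*I + I*B = I² + B*I)
o(F) = 1 + F (o(F) = (4 - ⅓*3²)*F + 1 = (4 - ⅓*9)*F + 1 = (4 - 3)*F + 1 = 1*F + 1 = F + 1 = 1 + F)
o(O(-3, 2/1))² = (1 - 3*(2/1 - 3))² = (1 - 3*(2*1 - 3))² = (1 - 3*(2 - 3))² = (1 - 3*(-1))² = (1 + 3)² = 4² = 16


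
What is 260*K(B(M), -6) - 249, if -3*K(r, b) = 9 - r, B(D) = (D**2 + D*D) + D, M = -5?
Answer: 2871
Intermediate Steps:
B(D) = D + 2*D**2 (B(D) = (D**2 + D**2) + D = 2*D**2 + D = D + 2*D**2)
K(r, b) = -3 + r/3 (K(r, b) = -(9 - r)/3 = -3 + r/3)
260*K(B(M), -6) - 249 = 260*(-3 + (-5*(1 + 2*(-5)))/3) - 249 = 260*(-3 + (-5*(1 - 10))/3) - 249 = 260*(-3 + (-5*(-9))/3) - 249 = 260*(-3 + (1/3)*45) - 249 = 260*(-3 + 15) - 249 = 260*12 - 249 = 3120 - 249 = 2871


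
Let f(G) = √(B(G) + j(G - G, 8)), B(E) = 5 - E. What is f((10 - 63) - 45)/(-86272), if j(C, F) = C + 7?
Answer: -√110/86272 ≈ -0.00012157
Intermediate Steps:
j(C, F) = 7 + C
f(G) = √(12 - G) (f(G) = √((5 - G) + (7 + (G - G))) = √((5 - G) + (7 + 0)) = √((5 - G) + 7) = √(12 - G))
f((10 - 63) - 45)/(-86272) = √(12 - ((10 - 63) - 45))/(-86272) = √(12 - (-53 - 45))*(-1/86272) = √(12 - 1*(-98))*(-1/86272) = √(12 + 98)*(-1/86272) = √110*(-1/86272) = -√110/86272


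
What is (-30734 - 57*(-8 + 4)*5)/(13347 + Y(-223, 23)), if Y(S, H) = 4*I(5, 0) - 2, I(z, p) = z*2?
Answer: -29594/13385 ≈ -2.2110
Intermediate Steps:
I(z, p) = 2*z
Y(S, H) = 38 (Y(S, H) = 4*(2*5) - 2 = 4*10 - 2 = 40 - 2 = 38)
(-30734 - 57*(-8 + 4)*5)/(13347 + Y(-223, 23)) = (-30734 - 57*(-8 + 4)*5)/(13347 + 38) = (-30734 - (-228)*5)/13385 = (-30734 - 57*(-20))*(1/13385) = (-30734 + 1140)*(1/13385) = -29594*1/13385 = -29594/13385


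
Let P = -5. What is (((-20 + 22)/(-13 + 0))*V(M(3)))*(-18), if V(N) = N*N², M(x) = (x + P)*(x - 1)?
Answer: -2304/13 ≈ -177.23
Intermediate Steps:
M(x) = (-1 + x)*(-5 + x) (M(x) = (x - 5)*(x - 1) = (-5 + x)*(-1 + x) = (-1 + x)*(-5 + x))
V(N) = N³
(((-20 + 22)/(-13 + 0))*V(M(3)))*(-18) = (((-20 + 22)/(-13 + 0))*(5 + 3² - 6*3)³)*(-18) = ((2/(-13))*(5 + 9 - 18)³)*(-18) = ((2*(-1/13))*(-4)³)*(-18) = -2/13*(-64)*(-18) = (128/13)*(-18) = -2304/13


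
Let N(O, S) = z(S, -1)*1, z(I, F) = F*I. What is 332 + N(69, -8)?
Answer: 340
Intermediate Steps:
N(O, S) = -S (N(O, S) = -S*1 = -S)
332 + N(69, -8) = 332 - 1*(-8) = 332 + 8 = 340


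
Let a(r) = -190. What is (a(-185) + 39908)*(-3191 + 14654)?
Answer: 455287434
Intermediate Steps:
(a(-185) + 39908)*(-3191 + 14654) = (-190 + 39908)*(-3191 + 14654) = 39718*11463 = 455287434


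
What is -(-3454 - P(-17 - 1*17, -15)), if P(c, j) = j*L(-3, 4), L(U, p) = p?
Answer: 3394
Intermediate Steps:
P(c, j) = 4*j (P(c, j) = j*4 = 4*j)
-(-3454 - P(-17 - 1*17, -15)) = -(-3454 - 4*(-15)) = -(-3454 - 1*(-60)) = -(-3454 + 60) = -1*(-3394) = 3394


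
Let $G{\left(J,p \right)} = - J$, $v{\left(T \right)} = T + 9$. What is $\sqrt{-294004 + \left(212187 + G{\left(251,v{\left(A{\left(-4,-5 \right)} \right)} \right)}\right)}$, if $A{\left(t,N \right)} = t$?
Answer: $2 i \sqrt{20517} \approx 286.48 i$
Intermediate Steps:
$v{\left(T \right)} = 9 + T$
$\sqrt{-294004 + \left(212187 + G{\left(251,v{\left(A{\left(-4,-5 \right)} \right)} \right)}\right)} = \sqrt{-294004 + \left(212187 - 251\right)} = \sqrt{-294004 + 211936} = \sqrt{-82068} = 2 i \sqrt{20517}$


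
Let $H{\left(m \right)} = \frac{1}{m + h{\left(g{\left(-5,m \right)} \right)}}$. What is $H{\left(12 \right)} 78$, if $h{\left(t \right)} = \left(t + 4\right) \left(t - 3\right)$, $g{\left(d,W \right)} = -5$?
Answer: $\frac{39}{10} \approx 3.9$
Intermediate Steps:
$h{\left(t \right)} = \left(-3 + t\right) \left(4 + t\right)$ ($h{\left(t \right)} = \left(4 + t\right) \left(-3 + t\right) = \left(-3 + t\right) \left(4 + t\right)$)
$H{\left(m \right)} = \frac{1}{8 + m}$ ($H{\left(m \right)} = \frac{1}{m - \left(17 - 25\right)} = \frac{1}{m - -8} = \frac{1}{m + 8} = \frac{1}{8 + m}$)
$H{\left(12 \right)} 78 = \frac{1}{8 + 12} \cdot 78 = \frac{1}{20} \cdot 78 = \frac{39}{10}$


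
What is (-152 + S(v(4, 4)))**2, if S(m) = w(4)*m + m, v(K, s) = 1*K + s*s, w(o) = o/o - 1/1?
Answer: 17424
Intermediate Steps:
w(o) = 0 (w(o) = 1 - 1*1 = 1 - 1 = 0)
v(K, s) = K + s**2
S(m) = m (S(m) = 0*m + m = 0 + m = m)
(-152 + S(v(4, 4)))**2 = (-152 + (4 + 4**2))**2 = (-152 + (4 + 16))**2 = (-152 + 20)**2 = (-132)**2 = 17424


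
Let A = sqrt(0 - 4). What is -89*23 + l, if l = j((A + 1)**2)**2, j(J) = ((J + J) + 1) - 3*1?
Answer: -2047 - 128*I ≈ -2047.0 - 128.0*I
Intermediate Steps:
A = 2*I (A = sqrt(-4) = 2*I ≈ 2.0*I)
j(J) = -2 + 2*J (j(J) = (2*J + 1) - 3 = (1 + 2*J) - 3 = -2 + 2*J)
l = (-2 + 2*(1 + 2*I)**2)**2 (l = (-2 + 2*(2*I + 1)**2)**2 = (-2 + 2*(1 + 2*I)**2)**2 ≈ -128.0*I)
-89*23 + l = -89*23 - 128*I = -2047 - 128*I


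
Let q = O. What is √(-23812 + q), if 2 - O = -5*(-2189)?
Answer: I*√34755 ≈ 186.43*I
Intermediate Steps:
O = -10943 (O = 2 - (-5)*(-2189) = 2 - 1*10945 = 2 - 10945 = -10943)
q = -10943
√(-23812 + q) = √(-23812 - 10943) = √(-34755) = I*√34755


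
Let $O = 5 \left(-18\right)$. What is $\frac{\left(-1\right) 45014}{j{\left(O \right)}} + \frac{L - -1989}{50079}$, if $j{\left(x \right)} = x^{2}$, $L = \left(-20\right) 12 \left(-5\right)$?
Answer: $- \frac{371404201}{67606650} \approx -5.4936$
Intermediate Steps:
$O = -90$
$L = 1200$ ($L = \left(-240\right) \left(-5\right) = 1200$)
$\frac{\left(-1\right) 45014}{j{\left(O \right)}} + \frac{L - -1989}{50079} = \frac{\left(-1\right) 45014}{\left(-90\right)^{2}} + \frac{1200 - -1989}{50079} = - \frac{45014}{8100} + \left(1200 + 1989\right) \frac{1}{50079} = \left(-45014\right) \frac{1}{8100} + 3189 \cdot \frac{1}{50079} = - \frac{22507}{4050} + \frac{1063}{16693} = - \frac{371404201}{67606650}$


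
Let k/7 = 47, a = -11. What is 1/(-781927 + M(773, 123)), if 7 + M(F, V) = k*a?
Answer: -1/785553 ≈ -1.2730e-6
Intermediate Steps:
k = 329 (k = 7*47 = 329)
M(F, V) = -3626 (M(F, V) = -7 + 329*(-11) = -7 - 3619 = -3626)
1/(-781927 + M(773, 123)) = 1/(-781927 - 3626) = 1/(-785553) = -1/785553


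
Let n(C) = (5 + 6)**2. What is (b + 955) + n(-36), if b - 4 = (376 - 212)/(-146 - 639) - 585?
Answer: 388411/785 ≈ 494.79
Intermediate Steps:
n(C) = 121 (n(C) = 11**2 = 121)
b = -456249/785 (b = 4 + ((376 - 212)/(-146 - 639) - 585) = 4 + (164/(-785) - 585) = 4 + (164*(-1/785) - 585) = 4 + (-164/785 - 585) = 4 - 459389/785 = -456249/785 ≈ -581.21)
(b + 955) + n(-36) = (-456249/785 + 955) + 121 = 293426/785 + 121 = 388411/785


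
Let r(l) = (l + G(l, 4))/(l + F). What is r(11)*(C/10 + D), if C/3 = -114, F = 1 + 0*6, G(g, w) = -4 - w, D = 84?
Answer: 249/20 ≈ 12.450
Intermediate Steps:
F = 1 (F = 1 + 0 = 1)
C = -342 (C = 3*(-114) = -342)
r(l) = (-8 + l)/(1 + l) (r(l) = (l + (-4 - 1*4))/(l + 1) = (l + (-4 - 4))/(1 + l) = (l - 8)/(1 + l) = (-8 + l)/(1 + l))
r(11)*(C/10 + D) = ((-8 + 11)/(1 + 11))*(-342/10 + 84) = (3/12)*(-342*⅒ + 84) = ((1/12)*3)*(-171/5 + 84) = (¼)*(249/5) = 249/20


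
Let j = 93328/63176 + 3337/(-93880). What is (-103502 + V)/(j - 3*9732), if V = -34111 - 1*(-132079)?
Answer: 4102743572240/21643980178769 ≈ 0.18956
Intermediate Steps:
j = 1068851791/741370360 (j = 93328*(1/63176) + 3337*(-1/93880) = 11666/7897 - 3337/93880 = 1068851791/741370360 ≈ 1.4417)
V = 97968 (V = -34111 + 132079 = 97968)
(-103502 + V)/(j - 3*9732) = (-103502 + 97968)/(1068851791/741370360 - 3*9732) = -5534/(1068851791/741370360 - 29196) = -5534/(-21643980178769/741370360) = -5534*(-741370360/21643980178769) = 4102743572240/21643980178769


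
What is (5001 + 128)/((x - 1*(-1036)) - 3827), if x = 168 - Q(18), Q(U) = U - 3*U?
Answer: -5129/2587 ≈ -1.9826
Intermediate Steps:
Q(U) = -2*U
x = 204 (x = 168 - (-2)*18 = 168 - 1*(-36) = 168 + 36 = 204)
(5001 + 128)/((x - 1*(-1036)) - 3827) = (5001 + 128)/((204 - 1*(-1036)) - 3827) = 5129/((204 + 1036) - 3827) = 5129/(1240 - 3827) = 5129/(-2587) = 5129*(-1/2587) = -5129/2587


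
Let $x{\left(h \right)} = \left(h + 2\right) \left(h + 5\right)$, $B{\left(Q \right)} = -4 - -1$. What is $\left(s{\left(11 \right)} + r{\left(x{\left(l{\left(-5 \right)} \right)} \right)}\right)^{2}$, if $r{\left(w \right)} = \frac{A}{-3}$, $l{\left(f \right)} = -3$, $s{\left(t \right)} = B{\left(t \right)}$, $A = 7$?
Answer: $\frac{256}{9} \approx 28.444$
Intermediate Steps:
$B{\left(Q \right)} = -3$ ($B{\left(Q \right)} = -4 + 1 = -3$)
$s{\left(t \right)} = -3$
$x{\left(h \right)} = \left(2 + h\right) \left(5 + h\right)$
$r{\left(w \right)} = - \frac{7}{3}$ ($r{\left(w \right)} = \frac{7}{-3} = 7 \left(- \frac{1}{3}\right) = - \frac{7}{3}$)
$\left(s{\left(11 \right)} + r{\left(x{\left(l{\left(-5 \right)} \right)} \right)}\right)^{2} = \left(-3 - \frac{7}{3}\right)^{2} = \left(- \frac{16}{3}\right)^{2} = \frac{256}{9}$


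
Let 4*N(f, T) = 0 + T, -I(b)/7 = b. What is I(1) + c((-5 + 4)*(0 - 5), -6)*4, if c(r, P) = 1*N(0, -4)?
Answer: -11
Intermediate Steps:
I(b) = -7*b
N(f, T) = T/4 (N(f, T) = (0 + T)/4 = T/4)
c(r, P) = -1 (c(r, P) = 1*((¼)*(-4)) = 1*(-1) = -1)
I(1) + c((-5 + 4)*(0 - 5), -6)*4 = -7*1 - 1*4 = -7 - 4 = -11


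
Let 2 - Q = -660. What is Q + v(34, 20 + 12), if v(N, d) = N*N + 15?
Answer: 1833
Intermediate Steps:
Q = 662 (Q = 2 - 1*(-660) = 2 + 660 = 662)
v(N, d) = 15 + N² (v(N, d) = N² + 15 = 15 + N²)
Q + v(34, 20 + 12) = 662 + (15 + 34²) = 662 + (15 + 1156) = 662 + 1171 = 1833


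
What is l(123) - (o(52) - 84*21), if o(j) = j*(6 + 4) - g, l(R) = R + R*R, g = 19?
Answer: 16515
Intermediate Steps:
l(R) = R + R²
o(j) = -19 + 10*j (o(j) = j*(6 + 4) - 1*19 = j*10 - 19 = 10*j - 19 = -19 + 10*j)
l(123) - (o(52) - 84*21) = 123*(1 + 123) - ((-19 + 10*52) - 84*21) = 123*124 - ((-19 + 520) - 1764) = 15252 - (501 - 1764) = 15252 - 1*(-1263) = 15252 + 1263 = 16515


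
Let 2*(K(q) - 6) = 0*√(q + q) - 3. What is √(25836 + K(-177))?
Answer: √103362/2 ≈ 160.75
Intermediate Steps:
K(q) = 9/2 (K(q) = 6 + (0*√(q + q) - 3)/2 = 6 + (0*√(2*q) - 3)/2 = 6 + (0*(√2*√q) - 3)/2 = 6 + (0 - 3)/2 = 6 + (½)*(-3) = 6 - 3/2 = 9/2)
√(25836 + K(-177)) = √(25836 + 9/2) = √(51681/2) = √103362/2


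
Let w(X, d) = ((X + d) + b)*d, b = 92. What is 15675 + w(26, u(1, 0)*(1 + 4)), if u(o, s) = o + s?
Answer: 16290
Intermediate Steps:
w(X, d) = d*(92 + X + d) (w(X, d) = ((X + d) + 92)*d = (92 + X + d)*d = d*(92 + X + d))
15675 + w(26, u(1, 0)*(1 + 4)) = 15675 + ((1 + 0)*(1 + 4))*(92 + 26 + (1 + 0)*(1 + 4)) = 15675 + (1*5)*(92 + 26 + 1*5) = 15675 + 5*(92 + 26 + 5) = 15675 + 5*123 = 15675 + 615 = 16290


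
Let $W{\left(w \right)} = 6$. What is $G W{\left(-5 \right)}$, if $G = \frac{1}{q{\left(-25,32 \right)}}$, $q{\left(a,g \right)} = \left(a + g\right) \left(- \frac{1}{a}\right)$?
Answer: $\frac{150}{7} \approx 21.429$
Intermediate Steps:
$q{\left(a,g \right)} = - \frac{a + g}{a}$
$G = \frac{25}{7}$ ($G = \frac{1}{\frac{1}{-25} \left(\left(-1\right) \left(-25\right) - 32\right)} = \frac{1}{\left(- \frac{1}{25}\right) \left(25 - 32\right)} = \frac{1}{\left(- \frac{1}{25}\right) \left(-7\right)} = \frac{1}{\frac{7}{25}} = \frac{25}{7} \approx 3.5714$)
$G W{\left(-5 \right)} = \frac{25}{7} \cdot 6 = \frac{150}{7}$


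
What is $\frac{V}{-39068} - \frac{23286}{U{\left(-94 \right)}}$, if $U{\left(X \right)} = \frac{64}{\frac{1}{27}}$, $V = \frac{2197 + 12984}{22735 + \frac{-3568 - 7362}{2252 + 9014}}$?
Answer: $- \frac{809040583698931}{60036947324640} \approx -13.476$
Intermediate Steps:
$V = \frac{85514573}{128060790}$ ($V = \frac{15181}{22735 - \frac{10930}{11266}} = \frac{15181}{22735 - \frac{5465}{5633}} = \frac{15181}{\frac{128060790}{5633}} = 15181 \cdot \frac{5633}{128060790} = \frac{85514573}{128060790} \approx 0.66777$)
$U{\left(X \right)} = 1728$ ($U{\left(X \right)} = 64 \frac{1}{\frac{1}{27}} = 64 \cdot 27 = 1728$)
$\frac{V}{-39068} - \frac{23286}{U{\left(-94 \right)}} = \frac{85514573}{128060790 \left(-39068\right)} - \frac{23286}{1728} = \frac{85514573}{128060790} \left(- \frac{1}{39068}\right) - \frac{3881}{288} = - \frac{85514573}{5003078943720} - \frac{3881}{288} = - \frac{809040583698931}{60036947324640}$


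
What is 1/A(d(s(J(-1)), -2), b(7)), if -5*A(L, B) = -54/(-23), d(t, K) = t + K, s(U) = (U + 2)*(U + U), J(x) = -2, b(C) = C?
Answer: -115/54 ≈ -2.1296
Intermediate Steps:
s(U) = 2*U*(2 + U) (s(U) = (2 + U)*(2*U) = 2*U*(2 + U))
d(t, K) = K + t
A(L, B) = -54/115 (A(L, B) = -(-54)/(5*(-23)) = -(-54)*(-1)/(5*23) = -⅕*54/23 = -54/115)
1/A(d(s(J(-1)), -2), b(7)) = 1/(-54/115) = -115/54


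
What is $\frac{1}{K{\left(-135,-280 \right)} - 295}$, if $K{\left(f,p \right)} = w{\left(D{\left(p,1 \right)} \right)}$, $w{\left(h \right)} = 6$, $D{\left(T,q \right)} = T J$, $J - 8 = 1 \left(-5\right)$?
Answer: $- \frac{1}{289} \approx -0.0034602$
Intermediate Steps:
$J = 3$ ($J = 8 + 1 \left(-5\right) = 8 - 5 = 3$)
$D{\left(T,q \right)} = 3 T$ ($D{\left(T,q \right)} = T 3 = 3 T$)
$K{\left(f,p \right)} = 6$
$\frac{1}{K{\left(-135,-280 \right)} - 295} = \frac{1}{6 - 295} = \frac{1}{-289} = - \frac{1}{289}$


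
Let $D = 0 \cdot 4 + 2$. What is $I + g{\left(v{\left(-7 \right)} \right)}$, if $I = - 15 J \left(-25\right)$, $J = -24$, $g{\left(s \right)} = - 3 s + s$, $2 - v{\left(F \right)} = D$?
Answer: $-9000$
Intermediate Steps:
$D = 2$ ($D = 0 + 2 = 2$)
$v{\left(F \right)} = 0$ ($v{\left(F \right)} = 2 - 2 = 0$)
$g{\left(s \right)} = - 2 s$
$I = -9000$ ($I = \left(-15\right) \left(-24\right) \left(-25\right) = 360 \left(-25\right) = -9000$)
$I + g{\left(v{\left(-7 \right)} \right)} = -9000 - 0 = -9000 + 0 = -9000$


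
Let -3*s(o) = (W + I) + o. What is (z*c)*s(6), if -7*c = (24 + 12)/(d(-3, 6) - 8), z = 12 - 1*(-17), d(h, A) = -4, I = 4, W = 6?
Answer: -464/7 ≈ -66.286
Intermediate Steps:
z = 29 (z = 12 + 17 = 29)
s(o) = -10/3 - o/3 (s(o) = -((6 + 4) + o)/3 = -(10 + o)/3 = -10/3 - o/3)
c = 3/7 (c = -(24 + 12)/(7*(-4 - 8)) = -36/(7*(-12)) = -36*(-1)/(7*12) = -⅐*(-3) = 3/7 ≈ 0.42857)
(z*c)*s(6) = (29*(3/7))*(-10/3 - ⅓*6) = 87*(-10/3 - 2)/7 = (87/7)*(-16/3) = -464/7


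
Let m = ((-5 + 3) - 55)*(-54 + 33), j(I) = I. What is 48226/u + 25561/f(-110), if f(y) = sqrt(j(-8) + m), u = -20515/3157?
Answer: -13840862/1865 + 25561*sqrt(1189)/1189 ≈ -6680.1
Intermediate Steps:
m = 1197 (m = (-2 - 55)*(-21) = -57*(-21) = 1197)
u = -1865/287 (u = -20515*1/3157 = -1865/287 ≈ -6.4983)
f(y) = sqrt(1189) (f(y) = sqrt(-8 + 1197) = sqrt(1189))
48226/u + 25561/f(-110) = 48226/(-1865/287) + 25561/(sqrt(1189)) = 48226*(-287/1865) + 25561*(sqrt(1189)/1189) = -13840862/1865 + 25561*sqrt(1189)/1189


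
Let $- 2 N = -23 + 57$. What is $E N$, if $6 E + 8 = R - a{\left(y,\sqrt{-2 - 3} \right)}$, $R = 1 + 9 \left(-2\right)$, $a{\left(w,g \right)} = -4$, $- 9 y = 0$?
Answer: $\frac{119}{2} \approx 59.5$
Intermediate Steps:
$y = 0$ ($y = \left(- \frac{1}{9}\right) 0 = 0$)
$R = -17$ ($R = 1 - 18 = -17$)
$E = - \frac{7}{2}$ ($E = - \frac{4}{3} + \frac{-17 - -4}{6} = - \frac{4}{3} + \frac{-17 + 4}{6} = - \frac{4}{3} + \frac{1}{6} \left(-13\right) = - \frac{4}{3} - \frac{13}{6} = - \frac{7}{2} \approx -3.5$)
$N = -17$ ($N = - \frac{-23 + 57}{2} = \left(- \frac{1}{2}\right) 34 = -17$)
$E N = \left(- \frac{7}{2}\right) \left(-17\right) = \frac{119}{2}$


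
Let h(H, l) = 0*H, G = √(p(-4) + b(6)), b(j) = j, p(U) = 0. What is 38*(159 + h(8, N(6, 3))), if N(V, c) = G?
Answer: 6042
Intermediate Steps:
G = √6 (G = √(0 + 6) = √6 ≈ 2.4495)
N(V, c) = √6
h(H, l) = 0
38*(159 + h(8, N(6, 3))) = 38*(159 + 0) = 38*159 = 6042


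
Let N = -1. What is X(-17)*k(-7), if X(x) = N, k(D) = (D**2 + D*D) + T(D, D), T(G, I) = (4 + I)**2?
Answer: -107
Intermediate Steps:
k(D) = (4 + D)**2 + 2*D**2 (k(D) = (D**2 + D*D) + (4 + D)**2 = (D**2 + D**2) + (4 + D)**2 = 2*D**2 + (4 + D)**2 = (4 + D)**2 + 2*D**2)
X(x) = -1
X(-17)*k(-7) = -((4 - 7)**2 + 2*(-7)**2) = -((-3)**2 + 2*49) = -(9 + 98) = -1*107 = -107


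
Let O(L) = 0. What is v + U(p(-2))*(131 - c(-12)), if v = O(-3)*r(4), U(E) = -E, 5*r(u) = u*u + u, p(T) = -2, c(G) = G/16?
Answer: 527/2 ≈ 263.50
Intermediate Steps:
c(G) = G/16 (c(G) = G*(1/16) = G/16)
r(u) = u/5 + u**2/5 (r(u) = (u*u + u)/5 = (u**2 + u)/5 = (u + u**2)/5 = u/5 + u**2/5)
v = 0 (v = 0*((1/5)*4*(1 + 4)) = 0*((1/5)*4*5) = 0*4 = 0)
v + U(p(-2))*(131 - c(-12)) = 0 + (-1*(-2))*(131 - (-12)/16) = 0 + 2*(131 - 1*(-3/4)) = 0 + 2*(131 + 3/4) = 0 + 2*(527/4) = 0 + 527/2 = 527/2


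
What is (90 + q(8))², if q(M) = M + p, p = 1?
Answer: 9801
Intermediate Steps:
q(M) = 1 + M (q(M) = M + 1 = 1 + M)
(90 + q(8))² = (90 + (1 + 8))² = (90 + 9)² = 99² = 9801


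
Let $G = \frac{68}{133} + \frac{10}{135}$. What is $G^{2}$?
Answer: $\frac{4418404}{12895281} \approx 0.34264$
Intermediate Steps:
$G = \frac{2102}{3591}$ ($G = 68 \cdot \frac{1}{133} + 10 \cdot \frac{1}{135} = \frac{68}{133} + \frac{2}{27} = \frac{2102}{3591} \approx 0.58535$)
$G^{2} = \left(\frac{2102}{3591}\right)^{2} = \frac{4418404}{12895281}$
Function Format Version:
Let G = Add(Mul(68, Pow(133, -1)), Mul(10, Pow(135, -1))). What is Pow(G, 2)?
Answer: Rational(4418404, 12895281) ≈ 0.34264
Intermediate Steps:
G = Rational(2102, 3591) (G = Add(Mul(68, Rational(1, 133)), Mul(10, Rational(1, 135))) = Add(Rational(68, 133), Rational(2, 27)) = Rational(2102, 3591) ≈ 0.58535)
Pow(G, 2) = Pow(Rational(2102, 3591), 2) = Rational(4418404, 12895281)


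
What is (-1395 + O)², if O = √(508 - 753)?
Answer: 1945780 - 19530*I*√5 ≈ 1.9458e+6 - 43670.0*I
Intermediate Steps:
O = 7*I*√5 (O = √(-245) = 7*I*√5 ≈ 15.652*I)
(-1395 + O)² = (-1395 + 7*I*√5)²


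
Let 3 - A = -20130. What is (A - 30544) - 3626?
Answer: -14037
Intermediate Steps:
A = 20133 (A = 3 - 1*(-20130) = 3 + 20130 = 20133)
(A - 30544) - 3626 = (20133 - 30544) - 3626 = -10411 - 3626 = -14037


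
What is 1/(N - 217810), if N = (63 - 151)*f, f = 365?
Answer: -1/249930 ≈ -4.0011e-6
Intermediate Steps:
N = -32120 (N = (63 - 151)*365 = -88*365 = -32120)
1/(N - 217810) = 1/(-32120 - 217810) = 1/(-249930) = -1/249930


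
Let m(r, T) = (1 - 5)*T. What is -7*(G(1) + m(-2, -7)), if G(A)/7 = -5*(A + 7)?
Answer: 1764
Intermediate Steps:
m(r, T) = -4*T
G(A) = -245 - 35*A (G(A) = 7*(-5*(A + 7)) = 7*(-5*(7 + A)) = 7*(-35 - 5*A) = -245 - 35*A)
-7*(G(1) + m(-2, -7)) = -7*((-245 - 35*1) - 4*(-7)) = -7*((-245 - 35) + 28) = -7*(-280 + 28) = -7*(-252) = 1764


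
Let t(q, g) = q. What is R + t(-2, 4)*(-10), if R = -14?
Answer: 6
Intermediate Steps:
R + t(-2, 4)*(-10) = -14 - 2*(-10) = -14 + 20 = 6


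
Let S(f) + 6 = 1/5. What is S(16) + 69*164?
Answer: 56551/5 ≈ 11310.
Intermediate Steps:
S(f) = -29/5 (S(f) = -6 + 1/5 = -29/5)
S(16) + 69*164 = -29/5 + 69*164 = -29/5 + 11316 = 56551/5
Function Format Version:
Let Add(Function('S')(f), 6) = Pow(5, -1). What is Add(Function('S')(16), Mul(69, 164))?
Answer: Rational(56551, 5) ≈ 11310.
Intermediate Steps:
Function('S')(f) = Rational(-29, 5) (Function('S')(f) = Add(-6, Pow(5, -1)) = Add(-6, Rational(1, 5)) = Rational(-29, 5))
Add(Function('S')(16), Mul(69, 164)) = Add(Rational(-29, 5), Mul(69, 164)) = Add(Rational(-29, 5), 11316) = Rational(56551, 5)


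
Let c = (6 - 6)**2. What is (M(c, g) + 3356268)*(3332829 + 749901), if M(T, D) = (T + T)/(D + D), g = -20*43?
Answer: 13702736051640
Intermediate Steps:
g = -860
c = 0 (c = 0**2 = 0)
M(T, D) = T/D (M(T, D) = (2*T)/((2*D)) = (2*T)*(1/(2*D)) = T/D)
(M(c, g) + 3356268)*(3332829 + 749901) = (0/(-860) + 3356268)*(3332829 + 749901) = (0*(-1/860) + 3356268)*4082730 = (0 + 3356268)*4082730 = 3356268*4082730 = 13702736051640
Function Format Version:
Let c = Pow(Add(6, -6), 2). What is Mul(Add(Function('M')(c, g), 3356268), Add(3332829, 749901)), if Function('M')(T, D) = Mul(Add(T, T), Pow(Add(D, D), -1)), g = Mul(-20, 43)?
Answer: 13702736051640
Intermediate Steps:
g = -860
c = 0 (c = Pow(0, 2) = 0)
Function('M')(T, D) = Mul(T, Pow(D, -1)) (Function('M')(T, D) = Mul(Mul(2, T), Pow(Mul(2, D), -1)) = Mul(Mul(2, T), Mul(Rational(1, 2), Pow(D, -1))) = Mul(T, Pow(D, -1)))
Mul(Add(Function('M')(c, g), 3356268), Add(3332829, 749901)) = Mul(Add(Mul(0, Pow(-860, -1)), 3356268), Add(3332829, 749901)) = Mul(Add(Mul(0, Rational(-1, 860)), 3356268), 4082730) = Mul(Add(0, 3356268), 4082730) = Mul(3356268, 4082730) = 13702736051640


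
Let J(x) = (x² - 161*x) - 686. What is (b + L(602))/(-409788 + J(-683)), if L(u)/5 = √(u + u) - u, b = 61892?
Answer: 29441/82989 + 5*√301/82989 ≈ 0.35580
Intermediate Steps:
J(x) = -686 + x² - 161*x
L(u) = -5*u + 5*√2*√u (L(u) = 5*(√(u + u) - u) = 5*(√(2*u) - u) = 5*(√2*√u - u) = 5*(-u + √2*√u) = -5*u + 5*√2*√u)
(b + L(602))/(-409788 + J(-683)) = (61892 + (-5*602 + 5*√2*√602))/(-409788 + (-686 + (-683)² - 161*(-683))) = (61892 + (-3010 + 10*√301))/(-409788 + (-686 + 466489 + 109963)) = (58882 + 10*√301)/(-409788 + 575766) = (58882 + 10*√301)/165978 = (58882 + 10*√301)*(1/165978) = 29441/82989 + 5*√301/82989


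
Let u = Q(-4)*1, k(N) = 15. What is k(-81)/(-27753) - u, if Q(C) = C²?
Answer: -148021/9251 ≈ -16.001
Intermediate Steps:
u = 16 (u = (-4)²*1 = 16*1 = 16)
k(-81)/(-27753) - u = 15/(-27753) - 1*16 = 15*(-1/27753) - 16 = -5/9251 - 16 = -148021/9251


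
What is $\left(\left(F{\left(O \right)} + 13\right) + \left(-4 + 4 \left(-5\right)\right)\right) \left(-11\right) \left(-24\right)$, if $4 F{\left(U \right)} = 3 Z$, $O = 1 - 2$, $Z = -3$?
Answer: $-3498$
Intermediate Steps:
$O = -1$
$F{\left(U \right)} = - \frac{9}{4}$ ($F{\left(U \right)} = \frac{3 \left(-3\right)}{4} = \frac{1}{4} \left(-9\right) = - \frac{9}{4}$)
$\left(\left(F{\left(O \right)} + 13\right) + \left(-4 + 4 \left(-5\right)\right)\right) \left(-11\right) \left(-24\right) = \left(\left(- \frac{9}{4} + 13\right) + \left(-4 + 4 \left(-5\right)\right)\right) \left(-11\right) \left(-24\right) = \left(\frac{43}{4} - 24\right) \left(-11\right) \left(-24\right) = \left(- \frac{53}{4}\right) \left(-11\right) \left(-24\right) = \frac{583}{4} \left(-24\right) = -3498$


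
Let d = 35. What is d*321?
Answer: 11235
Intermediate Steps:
d*321 = 35*321 = 11235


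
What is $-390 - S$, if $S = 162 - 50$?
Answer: $-502$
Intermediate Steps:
$S = 112$
$-390 - S = -390 - 112 = -502$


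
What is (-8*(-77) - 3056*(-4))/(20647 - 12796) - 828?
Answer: -2162596/2617 ≈ -826.36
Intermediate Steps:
(-8*(-77) - 3056*(-4))/(20647 - 12796) - 828 = (616 + 12224)/7851 - 828 = 12840*(1/7851) - 828 = 4280/2617 - 828 = -2162596/2617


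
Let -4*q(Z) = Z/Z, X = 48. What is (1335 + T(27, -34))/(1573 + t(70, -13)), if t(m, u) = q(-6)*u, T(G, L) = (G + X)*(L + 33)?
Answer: 1008/1261 ≈ 0.79937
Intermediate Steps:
T(G, L) = (33 + L)*(48 + G) (T(G, L) = (G + 48)*(L + 33) = (48 + G)*(33 + L) = (33 + L)*(48 + G))
q(Z) = -¼ (q(Z) = -Z/(4*Z) = -¼*1 = -¼)
t(m, u) = -u/4
(1335 + T(27, -34))/(1573 + t(70, -13)) = (1335 + (1584 + 33*27 + 48*(-34) + 27*(-34)))/(1573 - ¼*(-13)) = (1335 + (1584 + 891 - 1632 - 918))/(1573 + 13/4) = (1335 - 75)/(6305/4) = 1260*(4/6305) = 1008/1261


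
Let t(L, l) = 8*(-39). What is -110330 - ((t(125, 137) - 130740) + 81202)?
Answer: -60480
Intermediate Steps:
t(L, l) = -312
-110330 - ((t(125, 137) - 130740) + 81202) = -110330 - ((-312 - 130740) + 81202) = -110330 - (-131052 + 81202) = -110330 - 1*(-49850) = -110330 + 49850 = -60480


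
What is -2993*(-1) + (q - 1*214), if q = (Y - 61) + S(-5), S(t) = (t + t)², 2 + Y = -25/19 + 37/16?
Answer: 856367/304 ≈ 2817.0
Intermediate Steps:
Y = -305/304 (Y = -2 + (-25/19 + 37/16) = -2 + 303/304 = -305/304 ≈ -1.0033)
S(t) = 4*t² (S(t) = (2*t)² = 4*t²)
q = 11551/304 (q = (-305/304 - 61) + 4*(-5)² = -18849/304 + 4*25 = -18849/304 + 100 = 11551/304 ≈ 37.997)
-2993*(-1) + (q - 1*214) = -2993*(-1) + (11551/304 - 1*214) = -73*(-41) + (11551/304 - 214) = 2993 - 53505/304 = 856367/304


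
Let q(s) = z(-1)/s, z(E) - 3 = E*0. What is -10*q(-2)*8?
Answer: 120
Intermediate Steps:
z(E) = 3 (z(E) = 3 + E*0 = 3 + 0 = 3)
q(s) = 3/s
-10*q(-2)*8 = -30/(-2)*8 = -30*(-1)/2*8 = -10*(-3/2)*8 = 15*8 = 120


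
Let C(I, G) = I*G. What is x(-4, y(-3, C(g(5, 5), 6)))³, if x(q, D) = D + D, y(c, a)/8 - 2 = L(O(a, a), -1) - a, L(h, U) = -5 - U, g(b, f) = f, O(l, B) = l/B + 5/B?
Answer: -134217728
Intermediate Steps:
O(l, B) = 5/B + l/B
C(I, G) = G*I
y(c, a) = -16 - 8*a (y(c, a) = 16 + 8*((-5 - 1*(-1)) - a) = 16 + 8*((-5 + 1) - a) = 16 + 8*(-4 - a) = 16 + (-32 - 8*a) = -16 - 8*a)
x(q, D) = 2*D
x(-4, y(-3, C(g(5, 5), 6)))³ = (2*(-16 - 48*5))³ = (2*(-16 - 8*30))³ = (2*(-16 - 240))³ = (2*(-256))³ = (-512)³ = -134217728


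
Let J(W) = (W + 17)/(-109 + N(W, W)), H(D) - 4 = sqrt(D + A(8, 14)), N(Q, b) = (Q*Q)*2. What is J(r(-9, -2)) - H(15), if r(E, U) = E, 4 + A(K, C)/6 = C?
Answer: -204/53 - 5*sqrt(3) ≈ -12.509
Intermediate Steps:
A(K, C) = -24 + 6*C
N(Q, b) = 2*Q**2 (N(Q, b) = Q**2*2 = 2*Q**2)
H(D) = 4 + sqrt(60 + D) (H(D) = 4 + sqrt(D + (-24 + 6*14)) = 4 + sqrt(D + (-24 + 84)) = 4 + sqrt(D + 60) = 4 + sqrt(60 + D))
J(W) = (17 + W)/(-109 + 2*W**2) (J(W) = (W + 17)/(-109 + 2*W**2) = (17 + W)/(-109 + 2*W**2))
J(r(-9, -2)) - H(15) = (17 - 9)/(-109 + 2*(-9)**2) - (4 + sqrt(60 + 15)) = 8/(-109 + 2*81) - (4 + sqrt(75)) = 8/(-109 + 162) - (4 + 5*sqrt(3)) = 8/53 + (-4 - 5*sqrt(3)) = -204/53 - 5*sqrt(3)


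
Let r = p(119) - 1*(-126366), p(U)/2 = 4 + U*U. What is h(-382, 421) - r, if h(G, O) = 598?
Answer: -154098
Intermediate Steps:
p(U) = 8 + 2*U**2 (p(U) = 2*(4 + U*U) = 2*(4 + U**2) = 8 + 2*U**2)
r = 154696 (r = (8 + 2*119**2) - 1*(-126366) = (8 + 2*14161) + 126366 = (8 + 28322) + 126366 = 28330 + 126366 = 154696)
h(-382, 421) - r = 598 - 1*154696 = 598 - 154696 = -154098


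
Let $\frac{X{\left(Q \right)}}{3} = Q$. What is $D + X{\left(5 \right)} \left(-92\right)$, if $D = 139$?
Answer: $-1241$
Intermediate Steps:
$X{\left(Q \right)} = 3 Q$
$D + X{\left(5 \right)} \left(-92\right) = 139 + 3 \cdot 5 \left(-92\right) = 139 + 15 \left(-92\right) = 139 - 1380 = -1241$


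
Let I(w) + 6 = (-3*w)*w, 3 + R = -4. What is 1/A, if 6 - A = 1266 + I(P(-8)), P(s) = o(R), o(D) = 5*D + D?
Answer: 1/4038 ≈ 0.00024765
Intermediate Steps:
R = -7 (R = -3 - 4 = -7)
o(D) = 6*D
P(s) = -42 (P(s) = 6*(-7) = -42)
I(w) = -6 - 3*w² (I(w) = -6 + (-3*w)*w = -6 - 3*w²)
A = 4038 (A = 6 - (1266 + (-6 - 3*(-42)²)) = 6 - (1266 + (-6 - 3*1764)) = 6 - (1266 + (-6 - 5292)) = 6 - (1266 - 5298) = 6 - 1*(-4032) = 6 + 4032 = 4038)
1/A = 1/4038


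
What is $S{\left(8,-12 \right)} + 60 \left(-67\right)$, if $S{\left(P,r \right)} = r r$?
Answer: $-3876$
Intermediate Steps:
$S{\left(P,r \right)} = r^{2}$
$S{\left(8,-12 \right)} + 60 \left(-67\right) = \left(-12\right)^{2} + 60 \left(-67\right) = 144 - 4020 = -3876$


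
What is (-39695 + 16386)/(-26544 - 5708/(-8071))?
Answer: 188126939/214230916 ≈ 0.87815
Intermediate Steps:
(-39695 + 16386)/(-26544 - 5708/(-8071)) = -23309/(-26544 - 5708*(-1/8071)) = -23309/(-26544 + 5708/8071) = -23309/(-214230916/8071) = -23309*(-8071/214230916) = 188126939/214230916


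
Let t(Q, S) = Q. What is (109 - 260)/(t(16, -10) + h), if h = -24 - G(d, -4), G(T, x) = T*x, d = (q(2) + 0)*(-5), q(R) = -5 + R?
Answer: -151/52 ≈ -2.9038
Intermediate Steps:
d = 15 (d = ((-5 + 2) + 0)*(-5) = (-3 + 0)*(-5) = -3*(-5) = 15)
h = 36 (h = -24 - 15*(-4) = -24 - 1*(-60) = -24 + 60 = 36)
(109 - 260)/(t(16, -10) + h) = (109 - 260)/(16 + 36) = -151/52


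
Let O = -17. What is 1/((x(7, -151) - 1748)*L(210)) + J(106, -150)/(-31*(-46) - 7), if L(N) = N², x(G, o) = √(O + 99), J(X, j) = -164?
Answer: -1841503046101/15933491031150 - √82/134744110200 ≈ -0.11557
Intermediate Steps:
x(G, o) = √82 (x(G, o) = √(-17 + 99) = √82)
1/((x(7, -151) - 1748)*L(210)) + J(106, -150)/(-31*(-46) - 7) = 1/((√82 - 1748)*(210²)) - 164/(-31*(-46) - 7) = 1/(-1748 + √82*44100) - 164/(1426 - 7) = (1/44100)/(-1748 + √82) - 164/1419 = 1/(44100*(-1748 + √82)) - 164*1/1419 = 1/(44100*(-1748 + √82)) - 164/1419 = -164/1419 + 1/(44100*(-1748 + √82))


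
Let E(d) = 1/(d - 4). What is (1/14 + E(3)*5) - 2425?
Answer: -34019/14 ≈ -2429.9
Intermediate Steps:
E(d) = 1/(-4 + d)
(1/14 + E(3)*5) - 2425 = (1/14 + 5/(-4 + 3)) - 2425 = (1/14 + 5/(-1)) - 2425 = (1/14 - 1*5) - 2425 = (1/14 - 5) - 2425 = -69/14 - 2425 = -34019/14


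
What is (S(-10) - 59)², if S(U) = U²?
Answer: 1681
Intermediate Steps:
(S(-10) - 59)² = ((-10)² - 59)² = (100 - 59)² = 41² = 1681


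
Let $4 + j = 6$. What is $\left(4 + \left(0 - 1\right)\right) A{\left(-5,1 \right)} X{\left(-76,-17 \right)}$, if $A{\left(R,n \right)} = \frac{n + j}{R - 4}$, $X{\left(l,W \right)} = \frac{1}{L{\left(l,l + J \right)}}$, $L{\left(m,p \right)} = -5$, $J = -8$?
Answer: $\frac{1}{5} \approx 0.2$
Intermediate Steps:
$j = 2$ ($j = -4 + 6 = 2$)
$X{\left(l,W \right)} = - \frac{1}{5}$ ($X{\left(l,W \right)} = \frac{1}{-5} = - \frac{1}{5}$)
$A{\left(R,n \right)} = \frac{2 + n}{-4 + R}$ ($A{\left(R,n \right)} = \frac{n + 2}{R - 4} = \frac{2 + n}{-4 + R}$)
$\left(4 + \left(0 - 1\right)\right) A{\left(-5,1 \right)} X{\left(-76,-17 \right)} = \left(4 + \left(0 - 1\right)\right) \frac{2 + 1}{-4 - 5} \left(- \frac{1}{5}\right) = \left(4 + \left(0 - 1\right)\right) \frac{1}{-9} \cdot 3 \left(- \frac{1}{5}\right) = \left(4 - 1\right) \left(\left(- \frac{1}{9}\right) 3\right) \left(- \frac{1}{5}\right) = 3 \left(- \frac{1}{3}\right) \left(- \frac{1}{5}\right) = \left(-1\right) \left(- \frac{1}{5}\right) = \frac{1}{5}$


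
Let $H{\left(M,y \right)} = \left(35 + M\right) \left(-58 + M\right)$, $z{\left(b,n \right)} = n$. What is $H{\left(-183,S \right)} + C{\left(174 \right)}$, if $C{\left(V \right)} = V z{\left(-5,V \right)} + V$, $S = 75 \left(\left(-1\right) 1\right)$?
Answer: $66118$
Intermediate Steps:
$S = -75$ ($S = 75 \left(-1\right) = -75$)
$H{\left(M,y \right)} = \left(-58 + M\right) \left(35 + M\right)$
$C{\left(V \right)} = V + V^{2}$ ($C{\left(V \right)} = V V + V = V^{2} + V = V + V^{2}$)
$H{\left(-183,S \right)} + C{\left(174 \right)} = \left(-2030 + \left(-183\right)^{2} - -4209\right) + 174 \left(1 + 174\right) = \left(-2030 + 33489 + 4209\right) + 174 \cdot 175 = 35668 + 30450 = 66118$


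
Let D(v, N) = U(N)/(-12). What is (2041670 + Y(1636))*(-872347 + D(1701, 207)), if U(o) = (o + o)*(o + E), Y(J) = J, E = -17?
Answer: -1795865730012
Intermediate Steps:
U(o) = 2*o*(-17 + o) (U(o) = (o + o)*(o - 17) = (2*o)*(-17 + o) = 2*o*(-17 + o))
D(v, N) = -N*(-17 + N)/6 (D(v, N) = (2*N*(-17 + N))/(-12) = (2*N*(-17 + N))*(-1/12) = -N*(-17 + N)/6)
(2041670 + Y(1636))*(-872347 + D(1701, 207)) = (2041670 + 1636)*(-872347 + (⅙)*207*(17 - 1*207)) = 2043306*(-872347 + (⅙)*207*(17 - 207)) = 2043306*(-872347 + (⅙)*207*(-190)) = 2043306*(-872347 - 6555) = 2043306*(-878902) = -1795865730012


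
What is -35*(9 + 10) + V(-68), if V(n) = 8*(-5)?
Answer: -705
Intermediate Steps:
V(n) = -40
-35*(9 + 10) + V(-68) = -35*(9 + 10) - 40 = -35*19 - 40 = -665 - 40 = -705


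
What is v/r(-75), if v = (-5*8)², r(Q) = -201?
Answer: -1600/201 ≈ -7.9602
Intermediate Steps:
v = 1600 (v = (-40)² = 1600)
v/r(-75) = 1600/(-201) = 1600*(-1/201) = -1600/201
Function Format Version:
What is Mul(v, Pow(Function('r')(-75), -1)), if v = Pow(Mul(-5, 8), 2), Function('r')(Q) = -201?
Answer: Rational(-1600, 201) ≈ -7.9602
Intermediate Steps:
v = 1600 (v = Pow(-40, 2) = 1600)
Mul(v, Pow(Function('r')(-75), -1)) = Mul(1600, Pow(-201, -1)) = Mul(1600, Rational(-1, 201)) = Rational(-1600, 201)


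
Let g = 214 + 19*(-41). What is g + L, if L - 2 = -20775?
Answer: -21338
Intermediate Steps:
L = -20773 (L = 2 - 20775 = -20773)
g = -565 (g = 214 - 779 = -565)
g + L = -565 - 20773 = -21338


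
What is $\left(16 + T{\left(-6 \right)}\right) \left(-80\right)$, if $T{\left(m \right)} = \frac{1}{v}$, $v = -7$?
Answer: $- \frac{8880}{7} \approx -1268.6$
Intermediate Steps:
$T{\left(m \right)} = - \frac{1}{7}$ ($T{\left(m \right)} = \frac{1}{-7} = - \frac{1}{7}$)
$\left(16 + T{\left(-6 \right)}\right) \left(-80\right) = \left(16 - \frac{1}{7}\right) \left(-80\right) = \frac{111}{7} \left(-80\right) = - \frac{8880}{7}$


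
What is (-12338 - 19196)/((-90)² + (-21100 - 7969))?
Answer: 31534/20969 ≈ 1.5038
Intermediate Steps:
(-12338 - 19196)/((-90)² + (-21100 - 7969)) = -31534/(8100 - 29069) = -31534/(-20969) = -31534*(-1/20969) = 31534/20969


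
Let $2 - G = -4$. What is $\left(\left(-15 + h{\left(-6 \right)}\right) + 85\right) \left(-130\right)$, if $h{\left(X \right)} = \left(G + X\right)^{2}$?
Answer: $-9100$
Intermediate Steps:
$G = 6$ ($G = 2 - -4 = 2 + 4 = 6$)
$h{\left(X \right)} = \left(6 + X\right)^{2}$
$\left(\left(-15 + h{\left(-6 \right)}\right) + 85\right) \left(-130\right) = \left(\left(-15 + \left(6 - 6\right)^{2}\right) + 85\right) \left(-130\right) = \left(\left(-15 + 0^{2}\right) + 85\right) \left(-130\right) = \left(\left(-15 + 0\right) + 85\right) \left(-130\right) = \left(-15 + 85\right) \left(-130\right) = 70 \left(-130\right) = -9100$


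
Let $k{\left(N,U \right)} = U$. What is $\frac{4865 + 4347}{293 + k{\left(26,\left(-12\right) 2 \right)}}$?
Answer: $\frac{9212}{269} \approx 34.245$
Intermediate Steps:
$\frac{4865 + 4347}{293 + k{\left(26,\left(-12\right) 2 \right)}} = \frac{4865 + 4347}{293 - 24} = \frac{9212}{293 - 24} = \frac{9212}{269}$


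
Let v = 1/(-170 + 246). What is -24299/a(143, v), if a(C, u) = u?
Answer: -1846724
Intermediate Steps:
v = 1/76 ≈ 0.013158
-24299/a(143, v) = -24299/1/76 = -24299*76 = -1846724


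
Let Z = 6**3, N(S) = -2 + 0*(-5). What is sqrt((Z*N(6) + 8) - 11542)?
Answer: I*sqrt(11966) ≈ 109.39*I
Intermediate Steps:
N(S) = -2 (N(S) = -2 + 0 = -2)
Z = 216
sqrt((Z*N(6) + 8) - 11542) = sqrt((216*(-2) + 8) - 11542) = sqrt((-432 + 8) - 11542) = sqrt(-424 - 11542) = sqrt(-11966) = I*sqrt(11966)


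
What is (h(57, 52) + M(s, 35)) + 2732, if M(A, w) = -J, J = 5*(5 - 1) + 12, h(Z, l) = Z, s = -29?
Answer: 2757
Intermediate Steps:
J = 32 (J = 5*4 + 12 = 20 + 12 = 32)
M(A, w) = -32 (M(A, w) = -1*32 = -32)
(h(57, 52) + M(s, 35)) + 2732 = (57 - 32) + 2732 = 25 + 2732 = 2757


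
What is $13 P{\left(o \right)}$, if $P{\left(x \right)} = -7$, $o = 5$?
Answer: $-91$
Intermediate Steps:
$13 P{\left(o \right)} = 13 \left(-7\right) = -91$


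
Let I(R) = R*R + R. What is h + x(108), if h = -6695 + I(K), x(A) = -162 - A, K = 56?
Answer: -3773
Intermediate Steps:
I(R) = R + R² (I(R) = R² + R = R + R²)
h = -3503 (h = -6695 + 56*(1 + 56) = -6695 + 56*57 = -6695 + 3192 = -3503)
h + x(108) = -3503 + (-162 - 1*108) = -3503 + (-162 - 108) = -3503 - 270 = -3773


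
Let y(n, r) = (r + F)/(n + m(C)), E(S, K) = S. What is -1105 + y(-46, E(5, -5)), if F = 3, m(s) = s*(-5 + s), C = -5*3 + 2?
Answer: -51933/47 ≈ -1105.0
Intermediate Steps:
C = -13 (C = -15 + 2 = -13)
y(n, r) = (3 + r)/(234 + n) (y(n, r) = (r + 3)/(n - 13*(-5 - 13)) = (3 + r)/(n - 13*(-18)) = (3 + r)/(n + 234) = (3 + r)/(234 + n))
-1105 + y(-46, E(5, -5)) = -1105 + (3 + 5)/(234 - 46) = -1105 + 8/188 = -1105 + (1/188)*8 = -1105 + 2/47 = -51933/47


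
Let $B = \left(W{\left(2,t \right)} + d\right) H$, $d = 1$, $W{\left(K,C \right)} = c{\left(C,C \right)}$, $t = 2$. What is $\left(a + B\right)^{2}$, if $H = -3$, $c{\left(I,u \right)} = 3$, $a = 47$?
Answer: $1225$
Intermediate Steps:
$W{\left(K,C \right)} = 3$
$B = -12$ ($B = \left(3 + 1\right) \left(-3\right) = 4 \left(-3\right) = -12$)
$\left(a + B\right)^{2} = \left(47 - 12\right)^{2} = 35^{2} = 1225$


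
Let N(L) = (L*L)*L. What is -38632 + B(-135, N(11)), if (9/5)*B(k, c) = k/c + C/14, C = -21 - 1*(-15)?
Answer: -1079811262/27951 ≈ -38632.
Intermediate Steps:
C = -6 (C = -21 + 15 = -6)
N(L) = L³ (N(L) = L²*L = L³)
B(k, c) = -5/21 + 5*k/(9*c) (B(k, c) = 5*(k/c - 6/14)/9 = 5*(k/c - 6*1/14)/9 = 5*(k/c - 3/7)/9 = 5*(-3/7 + k/c)/9 = -5/21 + 5*k/(9*c))
-38632 + B(-135, N(11)) = -38632 + 5*(-3*11³ + 7*(-135))/(63*(11³)) = -38632 + (5/63)*(-3*1331 - 945)/1331 = -38632 + (5/63)*(1/1331)*(-3993 - 945) = -38632 + (5/63)*(1/1331)*(-4938) = -38632 - 8230/27951 = -1079811262/27951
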